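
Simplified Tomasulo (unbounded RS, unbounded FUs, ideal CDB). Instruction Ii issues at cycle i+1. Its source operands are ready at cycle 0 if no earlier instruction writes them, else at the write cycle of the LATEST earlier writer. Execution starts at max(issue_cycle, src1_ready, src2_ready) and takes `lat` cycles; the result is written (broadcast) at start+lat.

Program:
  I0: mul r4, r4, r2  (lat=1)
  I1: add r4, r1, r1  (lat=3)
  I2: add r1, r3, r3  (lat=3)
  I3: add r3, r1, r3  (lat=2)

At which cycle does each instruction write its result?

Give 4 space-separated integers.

Answer: 2 5 6 8

Derivation:
I0 mul r4: issue@1 deps=(None,None) exec_start@1 write@2
I1 add r4: issue@2 deps=(None,None) exec_start@2 write@5
I2 add r1: issue@3 deps=(None,None) exec_start@3 write@6
I3 add r3: issue@4 deps=(2,None) exec_start@6 write@8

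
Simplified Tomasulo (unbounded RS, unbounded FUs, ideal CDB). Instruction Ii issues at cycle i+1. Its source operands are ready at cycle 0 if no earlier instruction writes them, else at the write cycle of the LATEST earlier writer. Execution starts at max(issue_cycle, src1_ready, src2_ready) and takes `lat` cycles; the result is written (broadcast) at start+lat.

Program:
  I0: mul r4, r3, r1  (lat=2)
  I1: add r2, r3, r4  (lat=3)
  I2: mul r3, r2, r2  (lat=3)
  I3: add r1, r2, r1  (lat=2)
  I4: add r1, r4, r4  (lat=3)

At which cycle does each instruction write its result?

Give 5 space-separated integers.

I0 mul r4: issue@1 deps=(None,None) exec_start@1 write@3
I1 add r2: issue@2 deps=(None,0) exec_start@3 write@6
I2 mul r3: issue@3 deps=(1,1) exec_start@6 write@9
I3 add r1: issue@4 deps=(1,None) exec_start@6 write@8
I4 add r1: issue@5 deps=(0,0) exec_start@5 write@8

Answer: 3 6 9 8 8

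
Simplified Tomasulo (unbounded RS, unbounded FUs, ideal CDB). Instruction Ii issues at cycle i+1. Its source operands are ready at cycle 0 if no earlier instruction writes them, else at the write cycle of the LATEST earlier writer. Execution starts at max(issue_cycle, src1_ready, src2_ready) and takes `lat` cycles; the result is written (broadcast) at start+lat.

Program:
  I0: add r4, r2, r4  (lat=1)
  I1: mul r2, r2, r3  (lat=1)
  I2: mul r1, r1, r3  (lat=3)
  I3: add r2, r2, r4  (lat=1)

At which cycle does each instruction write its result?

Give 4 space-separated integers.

I0 add r4: issue@1 deps=(None,None) exec_start@1 write@2
I1 mul r2: issue@2 deps=(None,None) exec_start@2 write@3
I2 mul r1: issue@3 deps=(None,None) exec_start@3 write@6
I3 add r2: issue@4 deps=(1,0) exec_start@4 write@5

Answer: 2 3 6 5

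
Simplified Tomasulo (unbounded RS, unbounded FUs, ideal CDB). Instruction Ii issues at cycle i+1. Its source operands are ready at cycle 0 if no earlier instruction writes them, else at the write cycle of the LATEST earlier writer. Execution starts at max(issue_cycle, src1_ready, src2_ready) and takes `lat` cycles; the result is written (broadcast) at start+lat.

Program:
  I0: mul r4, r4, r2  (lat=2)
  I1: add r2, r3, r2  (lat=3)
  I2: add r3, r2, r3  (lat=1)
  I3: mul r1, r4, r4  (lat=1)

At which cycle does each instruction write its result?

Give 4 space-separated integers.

Answer: 3 5 6 5

Derivation:
I0 mul r4: issue@1 deps=(None,None) exec_start@1 write@3
I1 add r2: issue@2 deps=(None,None) exec_start@2 write@5
I2 add r3: issue@3 deps=(1,None) exec_start@5 write@6
I3 mul r1: issue@4 deps=(0,0) exec_start@4 write@5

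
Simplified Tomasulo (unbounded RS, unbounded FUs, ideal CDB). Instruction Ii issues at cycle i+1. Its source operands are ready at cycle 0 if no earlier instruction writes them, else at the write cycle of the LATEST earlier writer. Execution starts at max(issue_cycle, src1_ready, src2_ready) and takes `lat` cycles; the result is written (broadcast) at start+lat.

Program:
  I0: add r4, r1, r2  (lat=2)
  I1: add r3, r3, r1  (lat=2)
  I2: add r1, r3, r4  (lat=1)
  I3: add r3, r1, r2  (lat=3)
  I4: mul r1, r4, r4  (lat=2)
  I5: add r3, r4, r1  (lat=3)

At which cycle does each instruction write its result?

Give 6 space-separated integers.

Answer: 3 4 5 8 7 10

Derivation:
I0 add r4: issue@1 deps=(None,None) exec_start@1 write@3
I1 add r3: issue@2 deps=(None,None) exec_start@2 write@4
I2 add r1: issue@3 deps=(1,0) exec_start@4 write@5
I3 add r3: issue@4 deps=(2,None) exec_start@5 write@8
I4 mul r1: issue@5 deps=(0,0) exec_start@5 write@7
I5 add r3: issue@6 deps=(0,4) exec_start@7 write@10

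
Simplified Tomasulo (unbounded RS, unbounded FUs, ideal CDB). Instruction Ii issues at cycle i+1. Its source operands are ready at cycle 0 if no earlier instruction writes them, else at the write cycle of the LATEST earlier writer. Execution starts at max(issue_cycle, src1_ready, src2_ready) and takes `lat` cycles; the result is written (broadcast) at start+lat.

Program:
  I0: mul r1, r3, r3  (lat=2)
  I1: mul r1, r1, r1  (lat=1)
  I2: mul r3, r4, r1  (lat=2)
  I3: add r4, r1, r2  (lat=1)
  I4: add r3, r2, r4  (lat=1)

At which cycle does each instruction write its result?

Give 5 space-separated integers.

Answer: 3 4 6 5 6

Derivation:
I0 mul r1: issue@1 deps=(None,None) exec_start@1 write@3
I1 mul r1: issue@2 deps=(0,0) exec_start@3 write@4
I2 mul r3: issue@3 deps=(None,1) exec_start@4 write@6
I3 add r4: issue@4 deps=(1,None) exec_start@4 write@5
I4 add r3: issue@5 deps=(None,3) exec_start@5 write@6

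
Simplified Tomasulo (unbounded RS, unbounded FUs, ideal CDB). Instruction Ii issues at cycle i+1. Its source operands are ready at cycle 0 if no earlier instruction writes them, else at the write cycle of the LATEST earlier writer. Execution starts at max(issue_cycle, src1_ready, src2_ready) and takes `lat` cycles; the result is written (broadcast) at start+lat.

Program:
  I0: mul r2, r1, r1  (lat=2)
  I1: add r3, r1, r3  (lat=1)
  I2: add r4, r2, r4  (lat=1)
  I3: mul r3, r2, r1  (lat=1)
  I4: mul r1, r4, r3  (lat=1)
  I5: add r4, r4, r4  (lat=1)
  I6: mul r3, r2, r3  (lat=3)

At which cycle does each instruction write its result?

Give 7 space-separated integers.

Answer: 3 3 4 5 6 7 10

Derivation:
I0 mul r2: issue@1 deps=(None,None) exec_start@1 write@3
I1 add r3: issue@2 deps=(None,None) exec_start@2 write@3
I2 add r4: issue@3 deps=(0,None) exec_start@3 write@4
I3 mul r3: issue@4 deps=(0,None) exec_start@4 write@5
I4 mul r1: issue@5 deps=(2,3) exec_start@5 write@6
I5 add r4: issue@6 deps=(2,2) exec_start@6 write@7
I6 mul r3: issue@7 deps=(0,3) exec_start@7 write@10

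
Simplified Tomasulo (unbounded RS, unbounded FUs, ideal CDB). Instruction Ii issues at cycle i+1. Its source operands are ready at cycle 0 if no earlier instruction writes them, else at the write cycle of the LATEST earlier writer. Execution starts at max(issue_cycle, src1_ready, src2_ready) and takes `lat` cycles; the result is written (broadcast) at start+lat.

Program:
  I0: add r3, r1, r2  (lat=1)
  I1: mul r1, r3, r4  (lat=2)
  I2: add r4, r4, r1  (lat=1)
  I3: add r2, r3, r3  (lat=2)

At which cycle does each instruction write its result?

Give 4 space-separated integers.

Answer: 2 4 5 6

Derivation:
I0 add r3: issue@1 deps=(None,None) exec_start@1 write@2
I1 mul r1: issue@2 deps=(0,None) exec_start@2 write@4
I2 add r4: issue@3 deps=(None,1) exec_start@4 write@5
I3 add r2: issue@4 deps=(0,0) exec_start@4 write@6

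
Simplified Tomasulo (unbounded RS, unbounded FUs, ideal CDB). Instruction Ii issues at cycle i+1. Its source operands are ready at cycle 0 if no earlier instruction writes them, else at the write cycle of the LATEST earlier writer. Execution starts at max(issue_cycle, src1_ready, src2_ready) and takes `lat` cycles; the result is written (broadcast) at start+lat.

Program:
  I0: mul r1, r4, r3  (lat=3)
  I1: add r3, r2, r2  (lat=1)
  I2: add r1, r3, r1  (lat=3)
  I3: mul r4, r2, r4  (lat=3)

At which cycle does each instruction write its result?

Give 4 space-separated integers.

Answer: 4 3 7 7

Derivation:
I0 mul r1: issue@1 deps=(None,None) exec_start@1 write@4
I1 add r3: issue@2 deps=(None,None) exec_start@2 write@3
I2 add r1: issue@3 deps=(1,0) exec_start@4 write@7
I3 mul r4: issue@4 deps=(None,None) exec_start@4 write@7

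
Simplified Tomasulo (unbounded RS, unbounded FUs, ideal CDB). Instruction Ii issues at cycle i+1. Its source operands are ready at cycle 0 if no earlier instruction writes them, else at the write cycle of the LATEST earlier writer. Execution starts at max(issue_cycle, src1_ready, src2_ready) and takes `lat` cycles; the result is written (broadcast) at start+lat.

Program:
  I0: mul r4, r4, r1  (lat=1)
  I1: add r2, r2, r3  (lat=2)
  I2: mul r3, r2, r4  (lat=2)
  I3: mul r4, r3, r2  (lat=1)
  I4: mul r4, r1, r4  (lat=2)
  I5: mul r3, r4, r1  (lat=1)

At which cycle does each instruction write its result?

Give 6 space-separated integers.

I0 mul r4: issue@1 deps=(None,None) exec_start@1 write@2
I1 add r2: issue@2 deps=(None,None) exec_start@2 write@4
I2 mul r3: issue@3 deps=(1,0) exec_start@4 write@6
I3 mul r4: issue@4 deps=(2,1) exec_start@6 write@7
I4 mul r4: issue@5 deps=(None,3) exec_start@7 write@9
I5 mul r3: issue@6 deps=(4,None) exec_start@9 write@10

Answer: 2 4 6 7 9 10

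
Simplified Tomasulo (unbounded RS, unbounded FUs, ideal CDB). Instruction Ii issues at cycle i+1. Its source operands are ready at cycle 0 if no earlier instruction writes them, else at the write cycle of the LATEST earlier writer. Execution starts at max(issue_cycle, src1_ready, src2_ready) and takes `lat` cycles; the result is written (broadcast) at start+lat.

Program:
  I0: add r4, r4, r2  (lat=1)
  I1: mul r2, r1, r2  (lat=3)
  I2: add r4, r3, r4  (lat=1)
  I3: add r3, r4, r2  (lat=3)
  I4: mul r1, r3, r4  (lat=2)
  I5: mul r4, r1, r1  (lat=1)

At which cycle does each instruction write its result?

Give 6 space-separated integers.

I0 add r4: issue@1 deps=(None,None) exec_start@1 write@2
I1 mul r2: issue@2 deps=(None,None) exec_start@2 write@5
I2 add r4: issue@3 deps=(None,0) exec_start@3 write@4
I3 add r3: issue@4 deps=(2,1) exec_start@5 write@8
I4 mul r1: issue@5 deps=(3,2) exec_start@8 write@10
I5 mul r4: issue@6 deps=(4,4) exec_start@10 write@11

Answer: 2 5 4 8 10 11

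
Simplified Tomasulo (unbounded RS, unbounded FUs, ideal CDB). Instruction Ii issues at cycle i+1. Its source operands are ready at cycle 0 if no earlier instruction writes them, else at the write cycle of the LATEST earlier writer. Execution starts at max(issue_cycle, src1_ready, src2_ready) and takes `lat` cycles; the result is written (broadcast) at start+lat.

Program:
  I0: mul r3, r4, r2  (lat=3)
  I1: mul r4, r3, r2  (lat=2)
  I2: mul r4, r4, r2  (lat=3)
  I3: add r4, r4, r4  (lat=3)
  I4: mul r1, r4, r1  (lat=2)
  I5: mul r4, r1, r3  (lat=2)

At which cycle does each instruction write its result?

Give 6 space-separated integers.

I0 mul r3: issue@1 deps=(None,None) exec_start@1 write@4
I1 mul r4: issue@2 deps=(0,None) exec_start@4 write@6
I2 mul r4: issue@3 deps=(1,None) exec_start@6 write@9
I3 add r4: issue@4 deps=(2,2) exec_start@9 write@12
I4 mul r1: issue@5 deps=(3,None) exec_start@12 write@14
I5 mul r4: issue@6 deps=(4,0) exec_start@14 write@16

Answer: 4 6 9 12 14 16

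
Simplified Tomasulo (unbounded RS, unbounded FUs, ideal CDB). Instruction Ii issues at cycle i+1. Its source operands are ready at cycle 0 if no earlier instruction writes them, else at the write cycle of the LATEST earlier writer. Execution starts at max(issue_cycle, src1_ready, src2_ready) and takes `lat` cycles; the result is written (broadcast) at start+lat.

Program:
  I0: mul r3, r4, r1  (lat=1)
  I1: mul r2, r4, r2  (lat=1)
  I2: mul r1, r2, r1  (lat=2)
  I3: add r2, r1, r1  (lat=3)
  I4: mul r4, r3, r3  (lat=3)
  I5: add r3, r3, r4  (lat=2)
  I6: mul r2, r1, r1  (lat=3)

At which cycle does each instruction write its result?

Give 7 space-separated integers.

Answer: 2 3 5 8 8 10 10

Derivation:
I0 mul r3: issue@1 deps=(None,None) exec_start@1 write@2
I1 mul r2: issue@2 deps=(None,None) exec_start@2 write@3
I2 mul r1: issue@3 deps=(1,None) exec_start@3 write@5
I3 add r2: issue@4 deps=(2,2) exec_start@5 write@8
I4 mul r4: issue@5 deps=(0,0) exec_start@5 write@8
I5 add r3: issue@6 deps=(0,4) exec_start@8 write@10
I6 mul r2: issue@7 deps=(2,2) exec_start@7 write@10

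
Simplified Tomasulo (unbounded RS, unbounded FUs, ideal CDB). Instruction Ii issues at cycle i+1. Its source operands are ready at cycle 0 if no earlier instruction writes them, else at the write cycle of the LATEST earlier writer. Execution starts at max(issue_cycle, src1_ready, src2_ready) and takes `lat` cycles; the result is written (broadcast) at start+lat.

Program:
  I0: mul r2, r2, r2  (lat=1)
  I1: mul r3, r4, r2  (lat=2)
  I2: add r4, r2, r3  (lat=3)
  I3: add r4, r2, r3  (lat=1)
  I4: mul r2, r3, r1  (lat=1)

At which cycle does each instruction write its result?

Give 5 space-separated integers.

Answer: 2 4 7 5 6

Derivation:
I0 mul r2: issue@1 deps=(None,None) exec_start@1 write@2
I1 mul r3: issue@2 deps=(None,0) exec_start@2 write@4
I2 add r4: issue@3 deps=(0,1) exec_start@4 write@7
I3 add r4: issue@4 deps=(0,1) exec_start@4 write@5
I4 mul r2: issue@5 deps=(1,None) exec_start@5 write@6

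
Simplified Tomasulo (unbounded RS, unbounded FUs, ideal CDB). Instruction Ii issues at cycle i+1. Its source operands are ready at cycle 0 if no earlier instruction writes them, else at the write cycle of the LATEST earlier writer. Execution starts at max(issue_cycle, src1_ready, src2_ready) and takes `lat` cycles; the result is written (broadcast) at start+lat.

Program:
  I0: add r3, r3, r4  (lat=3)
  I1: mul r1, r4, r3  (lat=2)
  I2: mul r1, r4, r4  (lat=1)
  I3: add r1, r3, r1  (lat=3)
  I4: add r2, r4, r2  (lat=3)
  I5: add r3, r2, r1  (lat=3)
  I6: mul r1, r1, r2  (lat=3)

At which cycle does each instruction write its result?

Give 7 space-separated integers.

Answer: 4 6 4 7 8 11 11

Derivation:
I0 add r3: issue@1 deps=(None,None) exec_start@1 write@4
I1 mul r1: issue@2 deps=(None,0) exec_start@4 write@6
I2 mul r1: issue@3 deps=(None,None) exec_start@3 write@4
I3 add r1: issue@4 deps=(0,2) exec_start@4 write@7
I4 add r2: issue@5 deps=(None,None) exec_start@5 write@8
I5 add r3: issue@6 deps=(4,3) exec_start@8 write@11
I6 mul r1: issue@7 deps=(3,4) exec_start@8 write@11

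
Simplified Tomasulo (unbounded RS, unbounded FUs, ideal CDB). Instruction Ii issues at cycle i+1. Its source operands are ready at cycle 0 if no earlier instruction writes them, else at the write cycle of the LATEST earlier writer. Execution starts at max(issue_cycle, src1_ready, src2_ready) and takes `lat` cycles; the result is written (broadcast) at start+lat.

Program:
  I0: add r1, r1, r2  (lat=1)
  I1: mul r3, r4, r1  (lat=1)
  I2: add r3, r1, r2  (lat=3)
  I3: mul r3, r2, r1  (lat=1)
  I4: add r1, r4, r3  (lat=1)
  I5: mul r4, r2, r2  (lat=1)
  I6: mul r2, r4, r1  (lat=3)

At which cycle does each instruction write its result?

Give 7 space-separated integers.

I0 add r1: issue@1 deps=(None,None) exec_start@1 write@2
I1 mul r3: issue@2 deps=(None,0) exec_start@2 write@3
I2 add r3: issue@3 deps=(0,None) exec_start@3 write@6
I3 mul r3: issue@4 deps=(None,0) exec_start@4 write@5
I4 add r1: issue@5 deps=(None,3) exec_start@5 write@6
I5 mul r4: issue@6 deps=(None,None) exec_start@6 write@7
I6 mul r2: issue@7 deps=(5,4) exec_start@7 write@10

Answer: 2 3 6 5 6 7 10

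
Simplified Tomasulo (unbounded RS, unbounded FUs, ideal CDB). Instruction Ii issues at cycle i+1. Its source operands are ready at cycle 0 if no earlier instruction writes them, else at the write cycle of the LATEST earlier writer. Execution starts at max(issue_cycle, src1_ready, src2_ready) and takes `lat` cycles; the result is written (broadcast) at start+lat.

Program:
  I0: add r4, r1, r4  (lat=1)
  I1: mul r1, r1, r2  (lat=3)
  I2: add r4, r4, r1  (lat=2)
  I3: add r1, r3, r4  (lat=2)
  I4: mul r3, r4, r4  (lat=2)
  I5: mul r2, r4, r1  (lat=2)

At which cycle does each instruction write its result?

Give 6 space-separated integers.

I0 add r4: issue@1 deps=(None,None) exec_start@1 write@2
I1 mul r1: issue@2 deps=(None,None) exec_start@2 write@5
I2 add r4: issue@3 deps=(0,1) exec_start@5 write@7
I3 add r1: issue@4 deps=(None,2) exec_start@7 write@9
I4 mul r3: issue@5 deps=(2,2) exec_start@7 write@9
I5 mul r2: issue@6 deps=(2,3) exec_start@9 write@11

Answer: 2 5 7 9 9 11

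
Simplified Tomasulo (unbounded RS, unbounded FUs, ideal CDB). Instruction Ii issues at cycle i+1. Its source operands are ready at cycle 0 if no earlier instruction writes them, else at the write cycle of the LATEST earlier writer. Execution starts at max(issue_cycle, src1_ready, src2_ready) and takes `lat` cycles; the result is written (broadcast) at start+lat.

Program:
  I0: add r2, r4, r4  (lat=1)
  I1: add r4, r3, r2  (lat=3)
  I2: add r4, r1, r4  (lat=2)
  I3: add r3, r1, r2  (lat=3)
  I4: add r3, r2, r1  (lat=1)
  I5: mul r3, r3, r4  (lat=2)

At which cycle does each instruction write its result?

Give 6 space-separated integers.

I0 add r2: issue@1 deps=(None,None) exec_start@1 write@2
I1 add r4: issue@2 deps=(None,0) exec_start@2 write@5
I2 add r4: issue@3 deps=(None,1) exec_start@5 write@7
I3 add r3: issue@4 deps=(None,0) exec_start@4 write@7
I4 add r3: issue@5 deps=(0,None) exec_start@5 write@6
I5 mul r3: issue@6 deps=(4,2) exec_start@7 write@9

Answer: 2 5 7 7 6 9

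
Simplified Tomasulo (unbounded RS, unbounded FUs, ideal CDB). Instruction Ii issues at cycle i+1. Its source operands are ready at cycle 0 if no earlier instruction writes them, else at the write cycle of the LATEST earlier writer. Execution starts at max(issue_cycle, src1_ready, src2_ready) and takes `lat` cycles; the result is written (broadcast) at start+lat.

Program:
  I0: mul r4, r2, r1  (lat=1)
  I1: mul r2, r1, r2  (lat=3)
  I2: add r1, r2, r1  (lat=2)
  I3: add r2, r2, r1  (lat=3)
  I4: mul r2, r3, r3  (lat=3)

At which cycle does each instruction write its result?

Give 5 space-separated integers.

I0 mul r4: issue@1 deps=(None,None) exec_start@1 write@2
I1 mul r2: issue@2 deps=(None,None) exec_start@2 write@5
I2 add r1: issue@3 deps=(1,None) exec_start@5 write@7
I3 add r2: issue@4 deps=(1,2) exec_start@7 write@10
I4 mul r2: issue@5 deps=(None,None) exec_start@5 write@8

Answer: 2 5 7 10 8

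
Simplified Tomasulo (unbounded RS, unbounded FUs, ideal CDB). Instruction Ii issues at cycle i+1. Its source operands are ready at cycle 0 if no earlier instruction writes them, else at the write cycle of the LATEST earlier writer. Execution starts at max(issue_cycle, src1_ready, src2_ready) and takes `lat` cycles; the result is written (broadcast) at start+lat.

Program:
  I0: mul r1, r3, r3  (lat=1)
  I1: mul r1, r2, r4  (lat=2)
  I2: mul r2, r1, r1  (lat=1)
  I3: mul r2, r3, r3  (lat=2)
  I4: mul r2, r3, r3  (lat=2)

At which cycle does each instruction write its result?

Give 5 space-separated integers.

I0 mul r1: issue@1 deps=(None,None) exec_start@1 write@2
I1 mul r1: issue@2 deps=(None,None) exec_start@2 write@4
I2 mul r2: issue@3 deps=(1,1) exec_start@4 write@5
I3 mul r2: issue@4 deps=(None,None) exec_start@4 write@6
I4 mul r2: issue@5 deps=(None,None) exec_start@5 write@7

Answer: 2 4 5 6 7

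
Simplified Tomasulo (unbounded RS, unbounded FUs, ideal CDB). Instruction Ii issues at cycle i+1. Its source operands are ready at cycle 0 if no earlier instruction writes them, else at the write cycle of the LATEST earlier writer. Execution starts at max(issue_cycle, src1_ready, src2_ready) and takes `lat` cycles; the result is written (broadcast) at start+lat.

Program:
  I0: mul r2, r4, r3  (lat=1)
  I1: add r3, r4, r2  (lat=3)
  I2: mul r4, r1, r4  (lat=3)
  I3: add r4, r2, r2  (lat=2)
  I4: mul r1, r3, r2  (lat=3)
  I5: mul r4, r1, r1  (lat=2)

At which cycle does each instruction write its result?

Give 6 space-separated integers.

Answer: 2 5 6 6 8 10

Derivation:
I0 mul r2: issue@1 deps=(None,None) exec_start@1 write@2
I1 add r3: issue@2 deps=(None,0) exec_start@2 write@5
I2 mul r4: issue@3 deps=(None,None) exec_start@3 write@6
I3 add r4: issue@4 deps=(0,0) exec_start@4 write@6
I4 mul r1: issue@5 deps=(1,0) exec_start@5 write@8
I5 mul r4: issue@6 deps=(4,4) exec_start@8 write@10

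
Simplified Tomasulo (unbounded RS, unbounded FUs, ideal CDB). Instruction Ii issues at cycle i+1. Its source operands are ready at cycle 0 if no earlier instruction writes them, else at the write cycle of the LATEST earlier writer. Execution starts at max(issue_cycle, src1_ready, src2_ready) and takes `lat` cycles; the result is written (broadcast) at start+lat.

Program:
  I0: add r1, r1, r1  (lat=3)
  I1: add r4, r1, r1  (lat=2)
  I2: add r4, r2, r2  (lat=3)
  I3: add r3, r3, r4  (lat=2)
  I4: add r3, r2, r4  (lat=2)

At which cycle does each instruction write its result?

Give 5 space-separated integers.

I0 add r1: issue@1 deps=(None,None) exec_start@1 write@4
I1 add r4: issue@2 deps=(0,0) exec_start@4 write@6
I2 add r4: issue@3 deps=(None,None) exec_start@3 write@6
I3 add r3: issue@4 deps=(None,2) exec_start@6 write@8
I4 add r3: issue@5 deps=(None,2) exec_start@6 write@8

Answer: 4 6 6 8 8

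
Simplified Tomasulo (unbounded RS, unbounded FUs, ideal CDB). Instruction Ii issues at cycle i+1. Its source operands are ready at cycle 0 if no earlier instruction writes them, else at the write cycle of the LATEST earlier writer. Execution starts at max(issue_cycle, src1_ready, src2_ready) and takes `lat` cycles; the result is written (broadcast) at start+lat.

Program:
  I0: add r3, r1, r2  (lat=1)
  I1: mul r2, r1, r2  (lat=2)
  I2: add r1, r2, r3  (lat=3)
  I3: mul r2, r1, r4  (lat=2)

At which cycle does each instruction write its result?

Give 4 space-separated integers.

I0 add r3: issue@1 deps=(None,None) exec_start@1 write@2
I1 mul r2: issue@2 deps=(None,None) exec_start@2 write@4
I2 add r1: issue@3 deps=(1,0) exec_start@4 write@7
I3 mul r2: issue@4 deps=(2,None) exec_start@7 write@9

Answer: 2 4 7 9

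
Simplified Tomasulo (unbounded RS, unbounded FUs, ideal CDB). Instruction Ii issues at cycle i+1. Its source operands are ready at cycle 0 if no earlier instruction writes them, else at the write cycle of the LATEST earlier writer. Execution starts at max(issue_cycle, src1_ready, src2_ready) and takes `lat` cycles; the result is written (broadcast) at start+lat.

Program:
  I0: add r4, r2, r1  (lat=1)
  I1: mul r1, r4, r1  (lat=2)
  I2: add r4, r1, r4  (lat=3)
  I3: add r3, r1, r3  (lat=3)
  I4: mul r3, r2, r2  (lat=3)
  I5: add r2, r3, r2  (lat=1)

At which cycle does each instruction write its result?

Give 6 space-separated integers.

I0 add r4: issue@1 deps=(None,None) exec_start@1 write@2
I1 mul r1: issue@2 deps=(0,None) exec_start@2 write@4
I2 add r4: issue@3 deps=(1,0) exec_start@4 write@7
I3 add r3: issue@4 deps=(1,None) exec_start@4 write@7
I4 mul r3: issue@5 deps=(None,None) exec_start@5 write@8
I5 add r2: issue@6 deps=(4,None) exec_start@8 write@9

Answer: 2 4 7 7 8 9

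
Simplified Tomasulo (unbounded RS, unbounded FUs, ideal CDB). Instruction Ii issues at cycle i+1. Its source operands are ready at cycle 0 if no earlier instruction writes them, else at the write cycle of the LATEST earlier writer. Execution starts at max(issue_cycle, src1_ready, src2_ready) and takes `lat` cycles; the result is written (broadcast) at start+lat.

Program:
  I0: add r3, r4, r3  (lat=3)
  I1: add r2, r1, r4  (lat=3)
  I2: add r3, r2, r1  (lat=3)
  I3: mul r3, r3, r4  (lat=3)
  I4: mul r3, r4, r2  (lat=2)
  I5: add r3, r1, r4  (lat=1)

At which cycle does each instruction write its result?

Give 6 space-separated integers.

Answer: 4 5 8 11 7 7

Derivation:
I0 add r3: issue@1 deps=(None,None) exec_start@1 write@4
I1 add r2: issue@2 deps=(None,None) exec_start@2 write@5
I2 add r3: issue@3 deps=(1,None) exec_start@5 write@8
I3 mul r3: issue@4 deps=(2,None) exec_start@8 write@11
I4 mul r3: issue@5 deps=(None,1) exec_start@5 write@7
I5 add r3: issue@6 deps=(None,None) exec_start@6 write@7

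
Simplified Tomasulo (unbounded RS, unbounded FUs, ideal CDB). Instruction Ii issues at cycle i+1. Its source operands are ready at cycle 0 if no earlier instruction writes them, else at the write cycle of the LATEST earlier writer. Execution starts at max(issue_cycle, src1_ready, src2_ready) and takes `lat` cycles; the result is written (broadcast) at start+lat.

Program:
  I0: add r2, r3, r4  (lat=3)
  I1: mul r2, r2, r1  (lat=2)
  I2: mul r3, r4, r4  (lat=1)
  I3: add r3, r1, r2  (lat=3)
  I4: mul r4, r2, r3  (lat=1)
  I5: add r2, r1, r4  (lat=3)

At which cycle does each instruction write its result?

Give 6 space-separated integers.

I0 add r2: issue@1 deps=(None,None) exec_start@1 write@4
I1 mul r2: issue@2 deps=(0,None) exec_start@4 write@6
I2 mul r3: issue@3 deps=(None,None) exec_start@3 write@4
I3 add r3: issue@4 deps=(None,1) exec_start@6 write@9
I4 mul r4: issue@5 deps=(1,3) exec_start@9 write@10
I5 add r2: issue@6 deps=(None,4) exec_start@10 write@13

Answer: 4 6 4 9 10 13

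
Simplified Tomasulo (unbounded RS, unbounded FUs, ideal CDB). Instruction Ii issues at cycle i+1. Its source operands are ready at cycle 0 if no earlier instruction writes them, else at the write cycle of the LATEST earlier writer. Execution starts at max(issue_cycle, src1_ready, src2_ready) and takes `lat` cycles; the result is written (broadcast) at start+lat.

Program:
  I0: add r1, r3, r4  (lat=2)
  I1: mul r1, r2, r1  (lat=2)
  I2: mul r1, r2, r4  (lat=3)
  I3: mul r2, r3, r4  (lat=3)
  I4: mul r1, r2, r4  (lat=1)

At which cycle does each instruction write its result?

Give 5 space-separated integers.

Answer: 3 5 6 7 8

Derivation:
I0 add r1: issue@1 deps=(None,None) exec_start@1 write@3
I1 mul r1: issue@2 deps=(None,0) exec_start@3 write@5
I2 mul r1: issue@3 deps=(None,None) exec_start@3 write@6
I3 mul r2: issue@4 deps=(None,None) exec_start@4 write@7
I4 mul r1: issue@5 deps=(3,None) exec_start@7 write@8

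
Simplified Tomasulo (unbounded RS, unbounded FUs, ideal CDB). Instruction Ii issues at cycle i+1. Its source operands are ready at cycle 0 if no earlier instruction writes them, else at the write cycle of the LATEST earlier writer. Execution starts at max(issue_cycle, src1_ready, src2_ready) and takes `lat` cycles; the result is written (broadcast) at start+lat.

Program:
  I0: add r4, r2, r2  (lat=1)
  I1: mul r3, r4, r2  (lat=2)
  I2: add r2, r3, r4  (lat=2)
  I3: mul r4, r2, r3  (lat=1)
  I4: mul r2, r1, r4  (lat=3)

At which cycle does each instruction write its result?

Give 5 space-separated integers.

I0 add r4: issue@1 deps=(None,None) exec_start@1 write@2
I1 mul r3: issue@2 deps=(0,None) exec_start@2 write@4
I2 add r2: issue@3 deps=(1,0) exec_start@4 write@6
I3 mul r4: issue@4 deps=(2,1) exec_start@6 write@7
I4 mul r2: issue@5 deps=(None,3) exec_start@7 write@10

Answer: 2 4 6 7 10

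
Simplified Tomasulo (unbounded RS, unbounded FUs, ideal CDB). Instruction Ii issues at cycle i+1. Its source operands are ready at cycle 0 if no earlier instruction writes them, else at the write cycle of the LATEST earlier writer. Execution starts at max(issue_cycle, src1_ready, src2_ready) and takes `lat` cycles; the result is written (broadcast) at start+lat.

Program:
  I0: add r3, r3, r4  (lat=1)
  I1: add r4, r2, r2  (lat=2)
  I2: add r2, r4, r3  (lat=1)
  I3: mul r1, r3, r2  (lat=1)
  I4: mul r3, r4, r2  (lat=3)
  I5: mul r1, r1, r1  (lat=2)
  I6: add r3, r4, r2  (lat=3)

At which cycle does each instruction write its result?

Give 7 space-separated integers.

I0 add r3: issue@1 deps=(None,None) exec_start@1 write@2
I1 add r4: issue@2 deps=(None,None) exec_start@2 write@4
I2 add r2: issue@3 deps=(1,0) exec_start@4 write@5
I3 mul r1: issue@4 deps=(0,2) exec_start@5 write@6
I4 mul r3: issue@5 deps=(1,2) exec_start@5 write@8
I5 mul r1: issue@6 deps=(3,3) exec_start@6 write@8
I6 add r3: issue@7 deps=(1,2) exec_start@7 write@10

Answer: 2 4 5 6 8 8 10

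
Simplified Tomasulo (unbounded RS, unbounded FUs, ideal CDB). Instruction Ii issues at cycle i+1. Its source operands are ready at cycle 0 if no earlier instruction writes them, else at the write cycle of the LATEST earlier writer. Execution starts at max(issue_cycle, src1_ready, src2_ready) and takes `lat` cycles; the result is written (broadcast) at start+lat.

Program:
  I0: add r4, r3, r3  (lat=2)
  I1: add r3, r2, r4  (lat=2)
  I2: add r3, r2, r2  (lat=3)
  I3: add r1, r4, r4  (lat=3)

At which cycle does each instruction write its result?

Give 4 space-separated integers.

Answer: 3 5 6 7

Derivation:
I0 add r4: issue@1 deps=(None,None) exec_start@1 write@3
I1 add r3: issue@2 deps=(None,0) exec_start@3 write@5
I2 add r3: issue@3 deps=(None,None) exec_start@3 write@6
I3 add r1: issue@4 deps=(0,0) exec_start@4 write@7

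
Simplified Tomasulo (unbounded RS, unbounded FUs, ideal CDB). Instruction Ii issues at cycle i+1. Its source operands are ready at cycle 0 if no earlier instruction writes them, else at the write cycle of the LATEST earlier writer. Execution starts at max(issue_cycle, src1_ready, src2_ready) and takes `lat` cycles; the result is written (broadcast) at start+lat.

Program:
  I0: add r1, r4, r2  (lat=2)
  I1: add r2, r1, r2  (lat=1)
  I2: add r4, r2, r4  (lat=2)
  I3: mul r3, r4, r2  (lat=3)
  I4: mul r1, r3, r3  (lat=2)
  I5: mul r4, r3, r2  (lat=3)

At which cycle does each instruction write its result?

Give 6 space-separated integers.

Answer: 3 4 6 9 11 12

Derivation:
I0 add r1: issue@1 deps=(None,None) exec_start@1 write@3
I1 add r2: issue@2 deps=(0,None) exec_start@3 write@4
I2 add r4: issue@3 deps=(1,None) exec_start@4 write@6
I3 mul r3: issue@4 deps=(2,1) exec_start@6 write@9
I4 mul r1: issue@5 deps=(3,3) exec_start@9 write@11
I5 mul r4: issue@6 deps=(3,1) exec_start@9 write@12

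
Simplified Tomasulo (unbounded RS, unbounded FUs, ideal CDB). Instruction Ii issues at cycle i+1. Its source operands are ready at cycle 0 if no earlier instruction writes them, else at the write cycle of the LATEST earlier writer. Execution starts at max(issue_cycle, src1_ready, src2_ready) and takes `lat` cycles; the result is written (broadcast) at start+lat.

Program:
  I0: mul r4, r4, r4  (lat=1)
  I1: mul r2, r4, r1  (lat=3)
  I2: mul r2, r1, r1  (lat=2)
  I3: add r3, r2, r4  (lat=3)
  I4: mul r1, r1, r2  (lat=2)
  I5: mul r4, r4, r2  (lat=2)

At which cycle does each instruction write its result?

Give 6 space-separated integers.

I0 mul r4: issue@1 deps=(None,None) exec_start@1 write@2
I1 mul r2: issue@2 deps=(0,None) exec_start@2 write@5
I2 mul r2: issue@3 deps=(None,None) exec_start@3 write@5
I3 add r3: issue@4 deps=(2,0) exec_start@5 write@8
I4 mul r1: issue@5 deps=(None,2) exec_start@5 write@7
I5 mul r4: issue@6 deps=(0,2) exec_start@6 write@8

Answer: 2 5 5 8 7 8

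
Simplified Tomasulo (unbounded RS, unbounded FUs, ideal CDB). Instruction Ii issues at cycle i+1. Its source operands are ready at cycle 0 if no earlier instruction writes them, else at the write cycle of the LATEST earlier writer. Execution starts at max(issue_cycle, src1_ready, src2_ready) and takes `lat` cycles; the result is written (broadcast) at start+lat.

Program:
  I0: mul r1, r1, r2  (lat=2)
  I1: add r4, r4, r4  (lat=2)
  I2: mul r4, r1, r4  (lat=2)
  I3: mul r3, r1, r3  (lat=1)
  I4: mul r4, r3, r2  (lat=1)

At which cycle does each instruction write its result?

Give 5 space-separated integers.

Answer: 3 4 6 5 6

Derivation:
I0 mul r1: issue@1 deps=(None,None) exec_start@1 write@3
I1 add r4: issue@2 deps=(None,None) exec_start@2 write@4
I2 mul r4: issue@3 deps=(0,1) exec_start@4 write@6
I3 mul r3: issue@4 deps=(0,None) exec_start@4 write@5
I4 mul r4: issue@5 deps=(3,None) exec_start@5 write@6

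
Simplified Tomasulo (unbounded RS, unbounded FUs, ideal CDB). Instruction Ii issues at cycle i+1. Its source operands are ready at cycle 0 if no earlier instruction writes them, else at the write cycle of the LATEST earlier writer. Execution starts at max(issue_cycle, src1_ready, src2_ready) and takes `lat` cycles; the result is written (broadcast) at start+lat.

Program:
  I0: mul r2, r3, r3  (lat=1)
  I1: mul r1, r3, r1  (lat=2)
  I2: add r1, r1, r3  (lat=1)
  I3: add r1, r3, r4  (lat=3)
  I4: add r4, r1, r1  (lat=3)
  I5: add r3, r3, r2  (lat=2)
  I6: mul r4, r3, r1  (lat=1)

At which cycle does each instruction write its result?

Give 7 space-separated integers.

Answer: 2 4 5 7 10 8 9

Derivation:
I0 mul r2: issue@1 deps=(None,None) exec_start@1 write@2
I1 mul r1: issue@2 deps=(None,None) exec_start@2 write@4
I2 add r1: issue@3 deps=(1,None) exec_start@4 write@5
I3 add r1: issue@4 deps=(None,None) exec_start@4 write@7
I4 add r4: issue@5 deps=(3,3) exec_start@7 write@10
I5 add r3: issue@6 deps=(None,0) exec_start@6 write@8
I6 mul r4: issue@7 deps=(5,3) exec_start@8 write@9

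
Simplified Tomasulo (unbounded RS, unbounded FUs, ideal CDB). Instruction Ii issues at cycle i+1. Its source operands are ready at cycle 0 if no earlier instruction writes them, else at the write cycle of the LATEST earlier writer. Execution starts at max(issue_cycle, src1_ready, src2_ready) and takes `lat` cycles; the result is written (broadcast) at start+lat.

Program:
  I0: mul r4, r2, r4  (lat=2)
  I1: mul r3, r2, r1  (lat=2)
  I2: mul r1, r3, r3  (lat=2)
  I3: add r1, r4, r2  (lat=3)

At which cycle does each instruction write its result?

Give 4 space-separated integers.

I0 mul r4: issue@1 deps=(None,None) exec_start@1 write@3
I1 mul r3: issue@2 deps=(None,None) exec_start@2 write@4
I2 mul r1: issue@3 deps=(1,1) exec_start@4 write@6
I3 add r1: issue@4 deps=(0,None) exec_start@4 write@7

Answer: 3 4 6 7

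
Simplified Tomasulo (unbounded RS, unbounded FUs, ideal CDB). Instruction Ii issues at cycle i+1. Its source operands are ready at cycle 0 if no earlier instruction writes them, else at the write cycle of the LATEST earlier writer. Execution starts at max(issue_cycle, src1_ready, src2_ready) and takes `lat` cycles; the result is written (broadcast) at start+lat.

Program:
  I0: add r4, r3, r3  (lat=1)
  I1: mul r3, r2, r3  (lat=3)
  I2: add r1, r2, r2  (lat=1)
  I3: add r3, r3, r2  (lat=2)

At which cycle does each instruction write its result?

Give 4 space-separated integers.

I0 add r4: issue@1 deps=(None,None) exec_start@1 write@2
I1 mul r3: issue@2 deps=(None,None) exec_start@2 write@5
I2 add r1: issue@3 deps=(None,None) exec_start@3 write@4
I3 add r3: issue@4 deps=(1,None) exec_start@5 write@7

Answer: 2 5 4 7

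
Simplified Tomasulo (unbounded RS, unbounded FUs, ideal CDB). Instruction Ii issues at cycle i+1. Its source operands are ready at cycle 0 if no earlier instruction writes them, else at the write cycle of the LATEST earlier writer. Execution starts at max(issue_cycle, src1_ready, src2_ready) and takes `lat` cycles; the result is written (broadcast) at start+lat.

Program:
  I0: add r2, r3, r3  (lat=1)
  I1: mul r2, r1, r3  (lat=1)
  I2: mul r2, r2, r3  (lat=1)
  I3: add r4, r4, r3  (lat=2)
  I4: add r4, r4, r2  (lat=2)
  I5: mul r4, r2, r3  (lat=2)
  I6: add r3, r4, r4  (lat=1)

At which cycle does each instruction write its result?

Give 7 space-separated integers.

I0 add r2: issue@1 deps=(None,None) exec_start@1 write@2
I1 mul r2: issue@2 deps=(None,None) exec_start@2 write@3
I2 mul r2: issue@3 deps=(1,None) exec_start@3 write@4
I3 add r4: issue@4 deps=(None,None) exec_start@4 write@6
I4 add r4: issue@5 deps=(3,2) exec_start@6 write@8
I5 mul r4: issue@6 deps=(2,None) exec_start@6 write@8
I6 add r3: issue@7 deps=(5,5) exec_start@8 write@9

Answer: 2 3 4 6 8 8 9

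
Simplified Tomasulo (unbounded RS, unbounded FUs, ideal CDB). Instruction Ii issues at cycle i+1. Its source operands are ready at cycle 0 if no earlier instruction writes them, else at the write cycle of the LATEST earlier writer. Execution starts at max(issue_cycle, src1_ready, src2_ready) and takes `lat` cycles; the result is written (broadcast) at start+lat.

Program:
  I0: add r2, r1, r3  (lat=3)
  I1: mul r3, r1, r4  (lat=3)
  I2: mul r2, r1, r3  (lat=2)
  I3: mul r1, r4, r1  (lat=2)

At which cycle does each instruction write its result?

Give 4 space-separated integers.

I0 add r2: issue@1 deps=(None,None) exec_start@1 write@4
I1 mul r3: issue@2 deps=(None,None) exec_start@2 write@5
I2 mul r2: issue@3 deps=(None,1) exec_start@5 write@7
I3 mul r1: issue@4 deps=(None,None) exec_start@4 write@6

Answer: 4 5 7 6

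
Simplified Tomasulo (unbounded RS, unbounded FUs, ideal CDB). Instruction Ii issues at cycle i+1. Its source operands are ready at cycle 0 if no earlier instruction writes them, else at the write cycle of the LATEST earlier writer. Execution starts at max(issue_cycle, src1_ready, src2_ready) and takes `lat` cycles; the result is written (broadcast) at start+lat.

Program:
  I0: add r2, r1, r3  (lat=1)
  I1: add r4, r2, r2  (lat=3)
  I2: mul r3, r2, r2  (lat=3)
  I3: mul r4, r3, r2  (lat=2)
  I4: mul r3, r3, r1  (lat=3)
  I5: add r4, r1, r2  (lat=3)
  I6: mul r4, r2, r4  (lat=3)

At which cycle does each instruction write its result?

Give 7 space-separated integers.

I0 add r2: issue@1 deps=(None,None) exec_start@1 write@2
I1 add r4: issue@2 deps=(0,0) exec_start@2 write@5
I2 mul r3: issue@3 deps=(0,0) exec_start@3 write@6
I3 mul r4: issue@4 deps=(2,0) exec_start@6 write@8
I4 mul r3: issue@5 deps=(2,None) exec_start@6 write@9
I5 add r4: issue@6 deps=(None,0) exec_start@6 write@9
I6 mul r4: issue@7 deps=(0,5) exec_start@9 write@12

Answer: 2 5 6 8 9 9 12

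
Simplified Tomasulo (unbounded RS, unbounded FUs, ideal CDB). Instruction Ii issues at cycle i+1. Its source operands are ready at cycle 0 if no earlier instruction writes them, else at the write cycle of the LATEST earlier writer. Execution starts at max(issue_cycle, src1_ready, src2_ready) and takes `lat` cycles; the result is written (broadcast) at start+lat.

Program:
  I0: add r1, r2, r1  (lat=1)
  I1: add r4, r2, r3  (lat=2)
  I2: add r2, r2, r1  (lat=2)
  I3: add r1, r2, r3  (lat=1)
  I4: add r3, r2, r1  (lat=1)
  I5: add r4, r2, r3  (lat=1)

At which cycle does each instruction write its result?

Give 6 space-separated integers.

Answer: 2 4 5 6 7 8

Derivation:
I0 add r1: issue@1 deps=(None,None) exec_start@1 write@2
I1 add r4: issue@2 deps=(None,None) exec_start@2 write@4
I2 add r2: issue@3 deps=(None,0) exec_start@3 write@5
I3 add r1: issue@4 deps=(2,None) exec_start@5 write@6
I4 add r3: issue@5 deps=(2,3) exec_start@6 write@7
I5 add r4: issue@6 deps=(2,4) exec_start@7 write@8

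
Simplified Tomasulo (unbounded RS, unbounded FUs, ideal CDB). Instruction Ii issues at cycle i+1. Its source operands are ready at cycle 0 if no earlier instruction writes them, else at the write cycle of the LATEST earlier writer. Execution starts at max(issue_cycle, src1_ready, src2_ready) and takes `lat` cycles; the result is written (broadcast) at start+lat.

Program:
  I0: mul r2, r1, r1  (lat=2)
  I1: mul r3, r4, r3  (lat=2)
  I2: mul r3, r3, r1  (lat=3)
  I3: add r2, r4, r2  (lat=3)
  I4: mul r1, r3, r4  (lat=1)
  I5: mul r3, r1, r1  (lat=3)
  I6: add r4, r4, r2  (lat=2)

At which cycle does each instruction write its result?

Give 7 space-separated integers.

I0 mul r2: issue@1 deps=(None,None) exec_start@1 write@3
I1 mul r3: issue@2 deps=(None,None) exec_start@2 write@4
I2 mul r3: issue@3 deps=(1,None) exec_start@4 write@7
I3 add r2: issue@4 deps=(None,0) exec_start@4 write@7
I4 mul r1: issue@5 deps=(2,None) exec_start@7 write@8
I5 mul r3: issue@6 deps=(4,4) exec_start@8 write@11
I6 add r4: issue@7 deps=(None,3) exec_start@7 write@9

Answer: 3 4 7 7 8 11 9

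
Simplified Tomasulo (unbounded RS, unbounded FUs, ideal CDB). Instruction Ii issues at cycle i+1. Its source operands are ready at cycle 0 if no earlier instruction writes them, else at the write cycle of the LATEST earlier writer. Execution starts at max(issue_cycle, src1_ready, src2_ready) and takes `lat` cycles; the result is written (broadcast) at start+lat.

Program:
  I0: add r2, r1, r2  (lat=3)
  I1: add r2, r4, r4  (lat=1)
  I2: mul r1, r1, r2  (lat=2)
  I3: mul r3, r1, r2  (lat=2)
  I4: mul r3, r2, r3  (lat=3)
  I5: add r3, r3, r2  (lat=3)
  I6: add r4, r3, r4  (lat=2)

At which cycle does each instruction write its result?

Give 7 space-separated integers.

I0 add r2: issue@1 deps=(None,None) exec_start@1 write@4
I1 add r2: issue@2 deps=(None,None) exec_start@2 write@3
I2 mul r1: issue@3 deps=(None,1) exec_start@3 write@5
I3 mul r3: issue@4 deps=(2,1) exec_start@5 write@7
I4 mul r3: issue@5 deps=(1,3) exec_start@7 write@10
I5 add r3: issue@6 deps=(4,1) exec_start@10 write@13
I6 add r4: issue@7 deps=(5,None) exec_start@13 write@15

Answer: 4 3 5 7 10 13 15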